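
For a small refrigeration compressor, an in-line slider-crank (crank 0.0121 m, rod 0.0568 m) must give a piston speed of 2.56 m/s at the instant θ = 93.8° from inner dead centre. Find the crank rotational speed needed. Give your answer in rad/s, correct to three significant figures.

215

For an in-line slider-crank, |v_piston| = rω|sinθ|·[1 + r cosθ/√(L² − r² sin²θ)].
With r = 0.0121 m, L = 0.0568 m, θ = 93.8°: the bracketed kinematic factor |dx/dθ| = 0.011899 m.
ω = v/|dx/dθ| = 2.56/0.011899 = 215.14 rad/s.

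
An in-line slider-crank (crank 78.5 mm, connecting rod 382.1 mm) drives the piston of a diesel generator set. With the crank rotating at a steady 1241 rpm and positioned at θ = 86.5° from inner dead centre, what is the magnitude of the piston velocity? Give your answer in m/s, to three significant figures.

ω = 2π·1241/60 = 130 rad/s
For an in-line slider-crank, x = r cosθ + √(L² − r² sin²θ), so v = −rω sinθ·[1 + r cosθ/√(L² − r² sin²θ)].
With r = 0.0785 m, L = 0.3821 m, θ = 86.5°: √(L² − r² sin²θ) = 0.37398 m.
v = −0.0785·130·0.99813·[1 + 0.0785·0.06105/0.37398] = -10.313 m/s.
|v| = 10.313 m/s.

10.3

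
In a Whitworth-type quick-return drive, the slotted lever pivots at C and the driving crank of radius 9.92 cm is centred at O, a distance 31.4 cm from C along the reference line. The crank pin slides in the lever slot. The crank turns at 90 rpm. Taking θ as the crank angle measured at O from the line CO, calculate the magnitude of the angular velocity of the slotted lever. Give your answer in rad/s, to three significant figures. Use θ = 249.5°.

ω = 9.425 rad/s (from 90 rpm).
Crank pin A relative to C: A = (d + r cosθ, r sinθ); lever angle φ = atan2(r sinθ, d + r cosθ).
Differentiating tanφ: φ̇ = rω(d cosθ + r)/(d² + r² + 2dr cosθ).
d² + r² + 2dr cosθ = |CA|² = 0.0866196 m²;  d cosθ + r = -0.010765 m.
|ω_lever| = |0.0992·9.425·-0.010765| / 0.0866196 = 0.11619 rad/s.

0.116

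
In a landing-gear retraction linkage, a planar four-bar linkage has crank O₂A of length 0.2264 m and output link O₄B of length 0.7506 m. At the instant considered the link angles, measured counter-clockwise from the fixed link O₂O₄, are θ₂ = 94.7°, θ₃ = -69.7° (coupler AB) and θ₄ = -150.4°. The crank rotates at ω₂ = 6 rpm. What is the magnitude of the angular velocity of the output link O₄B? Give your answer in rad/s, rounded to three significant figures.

0.0516

ω₂ = 0.6283 rad/s (from 6 rpm).
Differentiating the loop-closure r₂e^{iθ₂}+r₃e^{iθ₃}=r₁+r₄e^{iθ₄} gives r₂ω₂e^{iθ₂}+r₃ω₃e^{iθ₃}=r₄ω₄e^{iθ₄}.
Eliminating the other unknown: ω₄ = r₂ω₂ sin(θ₂−θ₃) / [r₄ sin(θ₄−θ₃)].
Numerator sine = +0.26892; denominator sine = -0.98686.
Result = 0.2264·0.6283·(+0.26892) / (0.7506·(-0.98686)) = -0.051644 rad/s; magnitude 0.051644 rad/s.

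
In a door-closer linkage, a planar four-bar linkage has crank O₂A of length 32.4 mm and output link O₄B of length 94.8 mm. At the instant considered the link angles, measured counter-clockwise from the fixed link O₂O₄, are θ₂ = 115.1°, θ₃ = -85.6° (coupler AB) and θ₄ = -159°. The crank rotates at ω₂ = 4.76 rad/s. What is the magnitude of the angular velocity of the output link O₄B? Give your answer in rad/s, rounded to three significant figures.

0.600

ω₂ = 4.76 rad/s
Differentiating the loop-closure r₂e^{iθ₂}+r₃e^{iθ₃}=r₁+r₄e^{iθ₄} gives r₂ω₂e^{iθ₂}+r₃ω₃e^{iθ₃}=r₄ω₄e^{iθ₄}.
Eliminating the other unknown: ω₄ = r₂ω₂ sin(θ₂−θ₃) / [r₄ sin(θ₄−θ₃)].
Numerator sine = -0.35347; denominator sine = -0.95832.
Result = 0.0324·4.76·(-0.35347) / (0.0948·(-0.95832)) = +0.60005 rad/s; magnitude 0.60005 rad/s.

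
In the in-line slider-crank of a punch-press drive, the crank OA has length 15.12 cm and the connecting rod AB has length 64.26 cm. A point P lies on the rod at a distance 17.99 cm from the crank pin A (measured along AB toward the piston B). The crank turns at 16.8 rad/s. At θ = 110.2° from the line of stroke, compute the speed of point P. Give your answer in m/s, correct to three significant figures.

2.41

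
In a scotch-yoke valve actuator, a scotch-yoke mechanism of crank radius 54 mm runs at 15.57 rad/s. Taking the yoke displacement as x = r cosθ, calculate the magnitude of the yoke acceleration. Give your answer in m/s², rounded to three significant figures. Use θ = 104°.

ω = 15.57 rad/s
x = r cosθ ⇒ ẍ = −rω² cosθ (ω constant).
|a| = rω²|cosθ| = 0.054·(15.57)²·|cos 104°| = 3.167 m/s².

3.17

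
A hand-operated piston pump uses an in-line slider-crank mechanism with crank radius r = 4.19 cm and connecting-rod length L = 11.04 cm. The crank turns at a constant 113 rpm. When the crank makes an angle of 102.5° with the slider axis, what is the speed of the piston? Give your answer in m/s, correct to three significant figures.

ω = 2π·113/60 = 11.83 rad/s
For an in-line slider-crank, x = r cosθ + √(L² − r² sin²θ), so v = −rω sinθ·[1 + r cosθ/√(L² − r² sin²θ)].
With r = 0.0419 m, L = 0.1104 m, θ = 102.5°: √(L² − r² sin²θ) = 0.10254 m.
v = −0.0419·11.83·0.97630·[1 + 0.0419·-0.21644/0.10254] = -0.44125 m/s.
|v| = 0.44125 m/s.

0.441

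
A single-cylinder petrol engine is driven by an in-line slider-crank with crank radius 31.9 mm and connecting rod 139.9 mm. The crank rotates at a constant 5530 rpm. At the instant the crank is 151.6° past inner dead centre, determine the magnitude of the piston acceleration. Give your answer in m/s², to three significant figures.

8040

ω = 2π·5530/60 = 579.1 rad/s
x(θ) = r cosθ + √(L² − r² sin²θ); with ω constant, a = ω²·d²x/dθ².
d²x/dθ² = −r cosθ − r²(cos2θ)/√u − r⁴ sin²2θ/(4u^{3/2}),  u = L² − r² sin²θ = 0.0193418 m².
Substituting r = 0.0319 m, L = 0.1399 m, θ = 151.6°: d²x/dθ² = +0.023987 m.
a = ω²·d²x/dθ² = (579.1)²·(+0.023987) = +8044.2 m/s²;  |a| = 8044.2 m/s².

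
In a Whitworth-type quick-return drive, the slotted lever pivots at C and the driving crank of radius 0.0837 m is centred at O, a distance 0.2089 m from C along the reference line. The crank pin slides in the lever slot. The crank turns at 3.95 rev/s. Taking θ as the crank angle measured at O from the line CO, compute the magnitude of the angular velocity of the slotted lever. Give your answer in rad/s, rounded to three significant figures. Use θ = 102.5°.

ω = 24.82 rad/s (from 3.95 rev/s).
Crank pin A relative to C: A = (d + r cosθ, r sinθ); lever angle φ = atan2(r sinθ, d + r cosθ).
Differentiating tanφ: φ̇ = rω(d cosθ + r)/(d² + r² + 2dr cosθ).
d² + r² + 2dr cosθ = |CA|² = 0.043076 m²;  d cosθ + r = +0.038486 m.
|ω_lever| = |0.0837·24.82·+0.038486| / 0.043076 = 1.856 rad/s.

1.86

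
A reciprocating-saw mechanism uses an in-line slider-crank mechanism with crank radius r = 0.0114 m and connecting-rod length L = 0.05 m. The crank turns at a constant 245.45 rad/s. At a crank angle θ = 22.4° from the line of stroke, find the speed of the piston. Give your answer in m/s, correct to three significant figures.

1.29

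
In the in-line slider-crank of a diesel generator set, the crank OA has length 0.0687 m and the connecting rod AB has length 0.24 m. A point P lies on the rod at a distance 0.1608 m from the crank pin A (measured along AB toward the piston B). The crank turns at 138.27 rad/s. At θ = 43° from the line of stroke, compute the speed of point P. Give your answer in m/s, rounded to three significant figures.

ω = 138.3 rad/s.  Crank-pin speed |V_A| = rω = 9.4991 m/s, perpendicular to OA.
Rod angle: sinφ = −(r/L) sinθ ⇒ φ = -11.258°; ω_rod = −rω cosθ/√(L²−r²sin²θ) = -29.515 rad/s.
V_P = V_A + ω_rod × AP, with AP = 0.1608 m along the rod.
Components: V_Px = −rω sinθ − a·ω_rod·sinφ = -7.4049 m/s;  V_Py = rω cosθ + a·ω_rod·cosφ = +2.2926 m/s.
|V_P| = √(V_Px² + V_Py²) = 7.7517 m/s.

7.75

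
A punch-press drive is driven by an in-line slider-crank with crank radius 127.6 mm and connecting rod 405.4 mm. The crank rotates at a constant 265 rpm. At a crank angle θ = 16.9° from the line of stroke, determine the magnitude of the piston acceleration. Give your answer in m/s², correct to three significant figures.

120

ω = 2π·265/60 = 27.75 rad/s
x(θ) = r cosθ + √(L² − r² sin²θ); with ω constant, a = ω²·d²x/dθ².
d²x/dθ² = −r cosθ − r²(cos2θ)/√u − r⁴ sin²2θ/(4u^{3/2}),  u = L² − r² sin²θ = 0.162973 m².
Substituting r = 0.1276 m, L = 0.4054 m, θ = 16.9°: d²x/dθ² = -0.15592 m.
a = ω²·d²x/dθ² = (27.75)²·(-0.15592) = -120.07 m/s²;  |a| = 120.07 m/s².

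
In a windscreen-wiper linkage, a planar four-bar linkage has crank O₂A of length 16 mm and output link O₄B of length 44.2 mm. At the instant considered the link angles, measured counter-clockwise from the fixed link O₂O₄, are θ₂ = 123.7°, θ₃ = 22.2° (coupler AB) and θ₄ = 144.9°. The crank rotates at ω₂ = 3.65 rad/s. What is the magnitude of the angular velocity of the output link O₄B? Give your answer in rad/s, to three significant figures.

ω₂ = 3.65 rad/s
Differentiating the loop-closure r₂e^{iθ₂}+r₃e^{iθ₃}=r₁+r₄e^{iθ₄} gives r₂ω₂e^{iθ₂}+r₃ω₃e^{iθ₃}=r₄ω₄e^{iθ₄}.
Eliminating the other unknown: ω₄ = r₂ω₂ sin(θ₂−θ₃) / [r₄ sin(θ₄−θ₃)].
Numerator sine = +0.97992; denominator sine = +0.84151.
Result = 0.016·3.65·(+0.97992) / (0.0442·(+0.84151)) = +1.5386 rad/s; magnitude 1.5386 rad/s.

1.54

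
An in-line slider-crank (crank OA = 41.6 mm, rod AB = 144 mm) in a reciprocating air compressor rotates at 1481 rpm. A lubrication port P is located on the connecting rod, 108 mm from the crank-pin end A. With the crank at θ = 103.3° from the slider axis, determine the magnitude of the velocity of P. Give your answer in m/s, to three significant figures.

ω = 155.1 rad/s.  Crank-pin speed |V_A| = rω = 6.4517 m/s, perpendicular to OA.
Rod angle: sinφ = −(r/L) sinθ ⇒ φ = -16.328°; ω_rod = −rω cosθ/√(L²−r²sin²θ) = +10.74 rad/s.
V_P = V_A + ω_rod × AP, with AP = 0.108 m along the rod.
Components: V_Px = −rω sinθ − a·ω_rod·sinφ = -5.9526 m/s;  V_Py = rω cosθ + a·ω_rod·cosφ = -0.37106 m/s.
|V_P| = √(V_Px² + V_Py²) = 5.9641 m/s.

5.96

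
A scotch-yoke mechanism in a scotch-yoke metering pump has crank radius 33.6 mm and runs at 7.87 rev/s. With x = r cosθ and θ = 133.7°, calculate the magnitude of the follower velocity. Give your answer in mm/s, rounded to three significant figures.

1200

ω = 49.45 rad/s (from 7.87 rev/s).
x = r cosθ ⇒ ẋ = −rω sinθ.
|v| = rω|sinθ| = 0.0336·49.45·|sin 133.7°| = 1.2012 m/s = 1201.2 mm/s.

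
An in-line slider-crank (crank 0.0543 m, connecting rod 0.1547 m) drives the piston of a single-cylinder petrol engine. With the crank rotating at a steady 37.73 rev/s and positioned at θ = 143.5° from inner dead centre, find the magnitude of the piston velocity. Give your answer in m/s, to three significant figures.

5.45

ω = 2π·37.7 = 237.1 rad/s
For an in-line slider-crank, x = r cosθ + √(L² − r² sin²θ), so v = −rω sinθ·[1 + r cosθ/√(L² − r² sin²θ)].
With r = 0.0543 m, L = 0.1547 m, θ = 143.5°: √(L² − r² sin²θ) = 0.15129 m.
v = −0.0543·237.1·0.59482·[1 + 0.0543·-0.80386/0.15129] = -5.4478 m/s.
|v| = 5.4478 m/s.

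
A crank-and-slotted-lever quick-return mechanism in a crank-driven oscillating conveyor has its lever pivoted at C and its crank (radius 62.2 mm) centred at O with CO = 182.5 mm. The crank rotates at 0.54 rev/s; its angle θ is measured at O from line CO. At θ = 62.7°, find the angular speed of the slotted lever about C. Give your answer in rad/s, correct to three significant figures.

ω = 3.393 rad/s (from 0.54 rev/s).
Crank pin A relative to C: A = (d + r cosθ, r sinθ); lever angle φ = atan2(r sinθ, d + r cosθ).
Differentiating tanφ: φ̇ = rω(d cosθ + r)/(d² + r² + 2dr cosθ).
d² + r² + 2dr cosθ = |CA|² = 0.0475878 m²;  d cosθ + r = +0.1459 m.
|ω_lever| = |0.0622·3.393·+0.1459| / 0.0475878 = 0.64704 rad/s.

0.647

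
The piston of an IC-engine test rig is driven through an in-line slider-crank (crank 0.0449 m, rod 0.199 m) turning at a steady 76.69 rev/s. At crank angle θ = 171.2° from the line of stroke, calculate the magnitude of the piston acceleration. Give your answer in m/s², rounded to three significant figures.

8060

ω = 2π·76.7 = 481.9 rad/s
x(θ) = r cosθ + √(L² − r² sin²θ); with ω constant, a = ω²·d²x/dθ².
d²x/dθ² = −r cosθ − r²(cos2θ)/√u − r⁴ sin²2θ/(4u^{3/2}),  u = L² − r² sin²θ = 0.0395538 m².
Substituting r = 0.0449 m, L = 0.199 m, θ = 171.2°: d²x/dθ² = +0.034697 m.
a = ω²·d²x/dθ² = (481.9)²·(+0.034697) = +8056.3 m/s²;  |a| = 8056.3 m/s².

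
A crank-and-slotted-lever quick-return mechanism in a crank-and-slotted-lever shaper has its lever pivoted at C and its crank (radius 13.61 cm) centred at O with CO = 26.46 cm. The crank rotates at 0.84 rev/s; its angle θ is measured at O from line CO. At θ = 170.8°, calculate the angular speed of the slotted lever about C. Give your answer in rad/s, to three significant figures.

ω = 5.278 rad/s (from 0.84 rev/s).
Crank pin A relative to C: A = (d + r cosθ, r sinθ); lever angle φ = atan2(r sinθ, d + r cosθ).
Differentiating tanφ: φ̇ = rω(d cosθ + r)/(d² + r² + 2dr cosθ).
d² + r² + 2dr cosθ = |CA|² = 0.0174387 m²;  d cosθ + r = -0.1251 m.
|ω_lever| = |0.1361·5.278·-0.1251| / 0.0174387 = 5.1528 rad/s.

5.15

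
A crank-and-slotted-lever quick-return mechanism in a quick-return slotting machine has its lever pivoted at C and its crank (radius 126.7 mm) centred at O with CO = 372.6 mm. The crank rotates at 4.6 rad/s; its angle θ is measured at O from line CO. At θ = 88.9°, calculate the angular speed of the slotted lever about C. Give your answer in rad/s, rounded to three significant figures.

0.498

ω = 4.6 rad/s
Crank pin A relative to C: A = (d + r cosθ, r sinθ); lever angle φ = atan2(r sinθ, d + r cosθ).
Differentiating tanφ: φ̇ = rω(d cosθ + r)/(d² + r² + 2dr cosθ).
d² + r² + 2dr cosθ = |CA|² = 0.156696 m²;  d cosθ + r = +0.13385 m.
|ω_lever| = |0.1267·4.6·+0.13385| / 0.156696 = 0.49786 rad/s.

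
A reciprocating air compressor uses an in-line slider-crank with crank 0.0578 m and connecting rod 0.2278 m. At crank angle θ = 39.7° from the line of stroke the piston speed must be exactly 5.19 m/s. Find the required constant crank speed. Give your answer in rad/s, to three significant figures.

117

For an in-line slider-crank, |v_piston| = rω|sinθ|·[1 + r cosθ/√(L² − r² sin²θ)].
With r = 0.0578 m, L = 0.2278 m, θ = 39.7°: the bracketed kinematic factor |dx/dθ| = 0.044225 m.
ω = v/|dx/dθ| = 5.19/0.044225 = 117.35 rad/s.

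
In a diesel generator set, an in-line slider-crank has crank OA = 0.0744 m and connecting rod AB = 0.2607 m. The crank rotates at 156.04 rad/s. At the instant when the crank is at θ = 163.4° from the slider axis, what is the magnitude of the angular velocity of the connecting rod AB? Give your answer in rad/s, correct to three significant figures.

42.8

ω = 156 rad/s
The rod makes angle φ with the slider axis where L sinφ = r sinθ; differentiating, L cosφ·φ̇ = r ω cosθ.
L cosφ = √(L² − r² sin²θ) = 0.25983 m.
|ω_rod| = r ω |cosθ| / √(L² − r² sin²θ) = 0.0744·156·0.95832/0.25983 = 42.818 rad/s.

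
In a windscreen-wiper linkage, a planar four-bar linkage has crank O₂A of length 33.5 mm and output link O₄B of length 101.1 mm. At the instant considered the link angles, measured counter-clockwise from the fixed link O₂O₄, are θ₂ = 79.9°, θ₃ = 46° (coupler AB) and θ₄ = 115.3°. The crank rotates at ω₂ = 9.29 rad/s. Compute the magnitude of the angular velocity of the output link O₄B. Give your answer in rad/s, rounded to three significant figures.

ω₂ = 9.29 rad/s
Differentiating the loop-closure r₂e^{iθ₂}+r₃e^{iθ₃}=r₁+r₄e^{iθ₄} gives r₂ω₂e^{iθ₂}+r₃ω₃e^{iθ₃}=r₄ω₄e^{iθ₄}.
Eliminating the other unknown: ω₄ = r₂ω₂ sin(θ₂−θ₃) / [r₄ sin(θ₄−θ₃)].
Numerator sine = +0.55775; denominator sine = +0.93544.
Result = 0.0335·9.29·(+0.55775) / (0.1011·(+0.93544)) = +1.8354 rad/s; magnitude 1.8354 rad/s.

1.84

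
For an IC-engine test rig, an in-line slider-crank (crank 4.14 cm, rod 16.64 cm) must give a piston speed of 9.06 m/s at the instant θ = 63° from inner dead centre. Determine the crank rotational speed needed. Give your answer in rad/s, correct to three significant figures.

220

For an in-line slider-crank, |v_piston| = rω|sinθ|·[1 + r cosθ/√(L² − r² sin²θ)].
With r = 0.0414 m, L = 0.1664 m, θ = 63°: the bracketed kinematic factor |dx/dθ| = 0.041161 m.
ω = v/|dx/dθ| = 9.06/0.041161 = 220.11 rad/s.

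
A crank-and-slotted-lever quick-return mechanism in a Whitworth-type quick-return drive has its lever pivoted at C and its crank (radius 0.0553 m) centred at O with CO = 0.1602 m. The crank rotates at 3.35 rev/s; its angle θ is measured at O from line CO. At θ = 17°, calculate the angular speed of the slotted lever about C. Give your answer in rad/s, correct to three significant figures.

5.31

ω = 21.05 rad/s (from 3.35 rev/s).
Crank pin A relative to C: A = (d + r cosθ, r sinθ); lever angle φ = atan2(r sinθ, d + r cosθ).
Differentiating tanφ: φ̇ = rω(d cosθ + r)/(d² + r² + 2dr cosθ).
d² + r² + 2dr cosθ = |CA|² = 0.0456661 m²;  d cosθ + r = +0.2085 m.
|ω_lever| = |0.0553·21.05·+0.2085| / 0.0456661 = 5.3145 rad/s.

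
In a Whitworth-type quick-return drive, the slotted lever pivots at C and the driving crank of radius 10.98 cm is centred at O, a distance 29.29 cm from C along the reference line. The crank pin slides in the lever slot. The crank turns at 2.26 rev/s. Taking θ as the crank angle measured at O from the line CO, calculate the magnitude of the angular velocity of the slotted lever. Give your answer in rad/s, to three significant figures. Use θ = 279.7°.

2.28

ω = 14.2 rad/s (from 2.26 rev/s).
Crank pin A relative to C: A = (d + r cosθ, r sinθ); lever angle φ = atan2(r sinθ, d + r cosθ).
Differentiating tanφ: φ̇ = rω(d cosθ + r)/(d² + r² + 2dr cosθ).
d² + r² + 2dr cosθ = |CA|² = 0.108684 m²;  d cosθ + r = +0.15915 m.
|ω_lever| = |0.1098·14.2·+0.15915| / 0.108684 = 2.2831 rad/s.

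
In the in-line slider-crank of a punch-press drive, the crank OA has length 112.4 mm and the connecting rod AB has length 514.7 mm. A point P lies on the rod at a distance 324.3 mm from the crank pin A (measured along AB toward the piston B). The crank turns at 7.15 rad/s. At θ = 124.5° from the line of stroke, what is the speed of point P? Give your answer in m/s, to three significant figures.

ω = 7.15 rad/s.  Crank-pin speed |V_A| = rω = 0.80366 m/s, perpendicular to OA.
Rod angle: sinφ = −(r/L) sinθ ⇒ φ = -10.368°; ω_rod = −rω cosθ/√(L²−r²sin²θ) = +0.89908 rad/s.
V_P = V_A + ω_rod × AP, with AP = 0.3243 m along the rod.
Components: V_Px = −rω sinθ − a·ω_rod·sinφ = -0.60984 m/s;  V_Py = rω cosθ + a·ω_rod·cosφ = -0.16839 m/s.
|V_P| = √(V_Px² + V_Py²) = 0.63266 m/s.

0.633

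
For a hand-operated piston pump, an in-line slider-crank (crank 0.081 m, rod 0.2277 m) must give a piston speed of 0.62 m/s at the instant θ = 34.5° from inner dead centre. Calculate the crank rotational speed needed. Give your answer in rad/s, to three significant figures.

For an in-line slider-crank, |v_piston| = rω|sinθ|·[1 + r cosθ/√(L² − r² sin²θ)].
With r = 0.081 m, L = 0.2277 m, θ = 34.5°: the bracketed kinematic factor |dx/dθ| = 0.059611 m.
ω = v/|dx/dθ| = 0.62/0.059611 = 10.401 rad/s.

10.4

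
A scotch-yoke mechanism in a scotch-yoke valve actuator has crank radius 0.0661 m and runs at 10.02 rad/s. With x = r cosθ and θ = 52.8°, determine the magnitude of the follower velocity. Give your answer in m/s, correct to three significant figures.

ω = 10.02 rad/s
x = r cosθ ⇒ ẋ = −rω sinθ.
|v| = rω|sinθ| = 0.0661·10.02·|sin 52.8°| = 0.52756 m/s.

0.528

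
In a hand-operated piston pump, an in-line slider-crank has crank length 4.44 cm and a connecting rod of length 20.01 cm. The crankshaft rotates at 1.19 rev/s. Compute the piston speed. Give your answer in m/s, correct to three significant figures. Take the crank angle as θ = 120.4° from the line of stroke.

0.254

ω = 2π·1.19 = 7.477 rad/s
For an in-line slider-crank, x = r cosθ + √(L² − r² sin²θ), so v = −rω sinθ·[1 + r cosθ/√(L² − r² sin²θ)].
With r = 0.0444 m, L = 0.2001 m, θ = 120.4°: √(L² − r² sin²θ) = 0.1964 m.
v = −0.0444·7.477·0.86251·[1 + 0.0444·-0.50603/0.1964] = -0.25358 m/s.
|v| = 0.25358 m/s.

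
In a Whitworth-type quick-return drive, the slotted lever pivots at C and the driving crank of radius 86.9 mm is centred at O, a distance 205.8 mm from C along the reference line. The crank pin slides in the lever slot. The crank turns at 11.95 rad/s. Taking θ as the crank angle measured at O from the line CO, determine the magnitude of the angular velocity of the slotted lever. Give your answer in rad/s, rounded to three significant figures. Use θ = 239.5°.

0.574

ω = 11.95 rad/s
Crank pin A relative to C: A = (d + r cosθ, r sinθ); lever angle φ = atan2(r sinθ, d + r cosθ).
Differentiating tanφ: φ̇ = rω(d cosθ + r)/(d² + r² + 2dr cosθ).
d² + r² + 2dr cosθ = |CA|² = 0.0317516 m²;  d cosθ + r = -0.017551 m.
|ω_lever| = |0.0869·11.95·-0.017551| / 0.0317516 = 0.57403 rad/s.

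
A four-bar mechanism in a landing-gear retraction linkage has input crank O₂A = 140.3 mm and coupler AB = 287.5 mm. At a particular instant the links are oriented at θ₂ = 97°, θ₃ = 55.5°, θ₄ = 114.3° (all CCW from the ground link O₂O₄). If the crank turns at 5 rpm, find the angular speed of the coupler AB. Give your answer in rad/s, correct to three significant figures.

0.0888

ω₂ = 0.5236 rad/s (from 5 rpm).
Differentiating the loop-closure r₂e^{iθ₂}+r₃e^{iθ₃}=r₁+r₄e^{iθ₄} gives r₂ω₂e^{iθ₂}+r₃ω₃e^{iθ₃}=r₄ω₄e^{iθ₄}.
Eliminating the other unknown: ω₃ = r₂ω₂ sin(θ₄−θ₂) / [r₃ sin(θ₃−θ₄)].
Numerator sine = +0.29737; denominator sine = -0.85536.
Result = 0.1403·0.5236·(+0.29737) / (0.2875·(-0.85536)) = -0.088832 rad/s; magnitude 0.088832 rad/s.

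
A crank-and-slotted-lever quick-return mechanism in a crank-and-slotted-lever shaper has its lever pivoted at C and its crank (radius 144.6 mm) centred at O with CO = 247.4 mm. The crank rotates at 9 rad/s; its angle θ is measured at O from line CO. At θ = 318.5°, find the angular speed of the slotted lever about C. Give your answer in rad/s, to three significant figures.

ω = 9 rad/s
Crank pin A relative to C: A = (d + r cosθ, r sinθ); lever angle φ = atan2(r sinθ, d + r cosθ).
Differentiating tanφ: φ̇ = rω(d cosθ + r)/(d² + r² + 2dr cosθ).
d² + r² + 2dr cosθ = |CA|² = 0.135702 m²;  d cosθ + r = +0.32989 m.
|ω_lever| = |0.1446·9·+0.32989| / 0.135702 = 3.1637 rad/s.

3.16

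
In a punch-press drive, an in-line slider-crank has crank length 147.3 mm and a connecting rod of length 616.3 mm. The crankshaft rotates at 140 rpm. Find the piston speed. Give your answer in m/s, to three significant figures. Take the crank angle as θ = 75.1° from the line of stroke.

ω = 2π·140/60 = 14.66 rad/s
For an in-line slider-crank, x = r cosθ + √(L² − r² sin²θ), so v = −rω sinθ·[1 + r cosθ/√(L² − r² sin²θ)].
With r = 0.1473 m, L = 0.6163 m, θ = 75.1°: √(L² − r² sin²θ) = 0.59964 m.
v = −0.1473·14.66·0.96638·[1 + 0.1473·0.25713/0.59964] = -2.2187 m/s.
|v| = 2.2187 m/s.

2.22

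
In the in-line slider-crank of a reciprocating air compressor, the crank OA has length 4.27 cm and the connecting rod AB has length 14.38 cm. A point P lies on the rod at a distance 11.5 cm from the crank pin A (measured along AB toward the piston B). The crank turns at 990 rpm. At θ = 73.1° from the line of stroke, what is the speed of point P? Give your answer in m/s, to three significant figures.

4.55

ω = 103.7 rad/s.  Crank-pin speed |V_A| = rω = 4.4268 m/s, perpendicular to OA.
Rod angle: sinφ = −(r/L) sinθ ⇒ φ = -16.506°; ω_rod = −rω cosθ/√(L²−r²sin²θ) = -9.3338 rad/s.
V_P = V_A + ω_rod × AP, with AP = 0.115 m along the rod.
Components: V_Px = −rω sinθ − a·ω_rod·sinφ = -4.5406 m/s;  V_Py = rω cosθ + a·ω_rod·cosφ = +0.25774 m/s.
|V_P| = √(V_Px² + V_Py²) = 4.5479 m/s.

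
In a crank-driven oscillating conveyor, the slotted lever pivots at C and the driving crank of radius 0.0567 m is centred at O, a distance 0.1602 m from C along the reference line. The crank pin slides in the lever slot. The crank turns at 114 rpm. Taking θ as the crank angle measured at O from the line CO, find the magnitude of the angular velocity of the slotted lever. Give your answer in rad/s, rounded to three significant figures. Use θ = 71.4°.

2.10

ω = 11.94 rad/s (from 114 rpm).
Crank pin A relative to C: A = (d + r cosθ, r sinθ); lever angle φ = atan2(r sinθ, d + r cosθ).
Differentiating tanφ: φ̇ = rω(d cosθ + r)/(d² + r² + 2dr cosθ).
d² + r² + 2dr cosθ = |CA|² = 0.0346734 m²;  d cosθ + r = +0.1078 m.
|ω_lever| = |0.0567·11.94·+0.1078| / 0.0346734 = 2.1044 rad/s.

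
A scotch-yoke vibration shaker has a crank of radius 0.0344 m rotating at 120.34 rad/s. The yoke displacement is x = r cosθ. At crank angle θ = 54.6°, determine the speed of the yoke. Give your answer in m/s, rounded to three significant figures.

3.37

ω = 120.3 rad/s
x = r cosθ ⇒ ẋ = −rω sinθ.
|v| = rω|sinθ| = 0.0344·120.3·|sin 54.6°| = 3.3744 m/s.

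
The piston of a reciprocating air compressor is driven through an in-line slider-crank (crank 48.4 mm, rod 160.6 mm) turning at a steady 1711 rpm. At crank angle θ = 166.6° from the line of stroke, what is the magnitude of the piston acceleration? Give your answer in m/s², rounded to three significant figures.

1090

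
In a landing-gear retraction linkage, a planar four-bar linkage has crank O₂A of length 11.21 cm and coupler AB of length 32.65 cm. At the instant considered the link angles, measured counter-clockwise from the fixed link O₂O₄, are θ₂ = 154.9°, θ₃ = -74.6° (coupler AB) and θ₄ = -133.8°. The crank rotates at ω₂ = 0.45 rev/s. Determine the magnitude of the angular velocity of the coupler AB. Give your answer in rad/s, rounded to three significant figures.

1.07

ω₂ = 2.827 rad/s (from 0.45 rev/s).
Differentiating the loop-closure r₂e^{iθ₂}+r₃e^{iθ₃}=r₁+r₄e^{iθ₄} gives r₂ω₂e^{iθ₂}+r₃ω₃e^{iθ₃}=r₄ω₄e^{iθ₄}.
Eliminating the other unknown: ω₃ = r₂ω₂ sin(θ₄−θ₂) / [r₃ sin(θ₃−θ₄)].
Numerator sine = +0.94721; denominator sine = +0.85896.
Result = 0.1121·2.827·(+0.94721) / (0.3265·(+0.85896)) = +1.0705 rad/s; magnitude 1.0705 rad/s.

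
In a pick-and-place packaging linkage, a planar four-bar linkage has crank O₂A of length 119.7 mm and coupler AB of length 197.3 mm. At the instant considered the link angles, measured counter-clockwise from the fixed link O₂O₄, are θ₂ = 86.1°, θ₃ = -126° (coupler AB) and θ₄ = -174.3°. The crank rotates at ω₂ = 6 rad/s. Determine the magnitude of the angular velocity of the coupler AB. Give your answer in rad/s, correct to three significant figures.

4.81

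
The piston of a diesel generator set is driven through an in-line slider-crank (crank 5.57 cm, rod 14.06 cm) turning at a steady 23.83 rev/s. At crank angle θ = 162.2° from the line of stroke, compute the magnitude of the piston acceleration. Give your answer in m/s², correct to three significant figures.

ω = 2π·23.8 = 149.7 rad/s
x(θ) = r cosθ + √(L² − r² sin²θ); with ω constant, a = ω²·d²x/dθ².
d²x/dθ² = −r cosθ − r²(cos2θ)/√u − r⁴ sin²2θ/(4u^{3/2}),  u = L² − r² sin²θ = 0.0194784 m².
Substituting r = 0.0557 m, L = 0.1406 m, θ = 162.2°: d²x/dθ² = +0.034659 m.
a = ω²·d²x/dθ² = (149.7)²·(+0.034659) = +777 m/s²;  |a| = 777 m/s².

777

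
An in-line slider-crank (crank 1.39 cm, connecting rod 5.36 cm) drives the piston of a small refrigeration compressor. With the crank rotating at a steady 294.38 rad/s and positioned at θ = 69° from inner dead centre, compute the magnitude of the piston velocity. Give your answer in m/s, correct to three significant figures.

ω = 294.4 rad/s
For an in-line slider-crank, x = r cosθ + √(L² − r² sin²θ), so v = −rω sinθ·[1 + r cosθ/√(L² − r² sin²θ)].
With r = 0.0139 m, L = 0.0536 m, θ = 69°: √(L² − r² sin²θ) = 0.052005 m.
v = −0.0139·294.4·0.93358·[1 + 0.0139·0.35837/0.052005] = -4.186 m/s.
|v| = 4.186 m/s.

4.19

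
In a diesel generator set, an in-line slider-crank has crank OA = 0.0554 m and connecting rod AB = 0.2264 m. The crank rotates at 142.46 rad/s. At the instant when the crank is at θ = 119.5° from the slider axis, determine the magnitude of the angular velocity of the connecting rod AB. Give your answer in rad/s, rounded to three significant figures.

17.6

ω = 142.5 rad/s
The rod makes angle φ with the slider axis where L sinφ = r sinθ; differentiating, L cosφ·φ̇ = r ω cosθ.
L cosφ = √(L² − r² sin²θ) = 0.22121 m.
|ω_rod| = r ω |cosθ| / √(L² − r² sin²θ) = 0.0554·142.5·0.49242/0.22121 = 17.569 rad/s.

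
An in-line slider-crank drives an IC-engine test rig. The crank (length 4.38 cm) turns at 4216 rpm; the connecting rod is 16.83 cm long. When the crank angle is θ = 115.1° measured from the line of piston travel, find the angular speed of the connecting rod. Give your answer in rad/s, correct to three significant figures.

50.2

ω = 441.5 rad/s (converted from 4216 rpm).
The rod makes angle φ with the slider axis where L sinφ = r sinθ; differentiating, L cosφ·φ̇ = r ω cosθ.
L cosφ = √(L² − r² sin²θ) = 0.16356 m.
|ω_rod| = r ω |cosθ| / √(L² − r² sin²θ) = 0.0438·441.5·0.42420/0.16356 = 50.153 rad/s.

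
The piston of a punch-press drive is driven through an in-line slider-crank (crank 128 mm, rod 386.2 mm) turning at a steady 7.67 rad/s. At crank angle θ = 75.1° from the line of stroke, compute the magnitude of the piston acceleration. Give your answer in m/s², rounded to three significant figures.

0.330

ω = 7.67 rad/s
x(θ) = r cosθ + √(L² − r² sin²θ); with ω constant, a = ω²·d²x/dθ².
d²x/dθ² = −r cosθ − r²(cos2θ)/√u − r⁴ sin²2θ/(4u^{3/2}),  u = L² − r² sin²θ = 0.13385 m².
Substituting r = 0.128 m, L = 0.3862 m, θ = 75.1°: d²x/dθ² = +0.0056095 m.
a = ω²·d²x/dθ² = (7.67)²·(+0.0056095) = +0.33 m/s²;  |a| = 0.33 m/s².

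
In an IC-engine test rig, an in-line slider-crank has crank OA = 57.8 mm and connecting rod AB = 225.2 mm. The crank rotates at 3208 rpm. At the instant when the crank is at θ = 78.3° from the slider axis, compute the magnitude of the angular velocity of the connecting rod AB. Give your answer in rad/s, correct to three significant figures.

ω = 335.9 rad/s (converted from 3208 rpm).
The rod makes angle φ with the slider axis where L sinφ = r sinθ; differentiating, L cosφ·φ̇ = r ω cosθ.
L cosφ = √(L² − r² sin²θ) = 0.21797 m.
|ω_rod| = r ω |cosθ| / √(L² − r² sin²θ) = 0.0578·335.9·0.20279/0.21797 = 18.065 rad/s.

18.1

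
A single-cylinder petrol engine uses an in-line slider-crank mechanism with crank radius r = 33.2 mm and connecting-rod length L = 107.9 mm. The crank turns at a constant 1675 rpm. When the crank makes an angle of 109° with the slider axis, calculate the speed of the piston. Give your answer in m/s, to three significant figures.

4.93

ω = 2π·1675/60 = 175.4 rad/s
For an in-line slider-crank, x = r cosθ + √(L² − r² sin²θ), so v = −rω sinθ·[1 + r cosθ/√(L² − r² sin²θ)].
With r = 0.0332 m, L = 0.1079 m, θ = 109°: √(L² − r² sin²θ) = 0.10323 m.
v = −0.0332·175.4·0.94552·[1 + 0.0332·-0.32557/0.10323] = -4.9297 m/s.
|v| = 4.9297 m/s.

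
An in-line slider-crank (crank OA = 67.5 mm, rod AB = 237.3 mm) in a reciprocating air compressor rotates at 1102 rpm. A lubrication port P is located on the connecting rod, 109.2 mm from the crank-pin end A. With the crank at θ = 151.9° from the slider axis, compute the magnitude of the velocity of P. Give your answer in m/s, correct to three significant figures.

ω = 115.4 rad/s.  Crank-pin speed |V_A| = rω = 7.7896 m/s, perpendicular to OA.
Rod angle: sinφ = −(r/L) sinθ ⇒ φ = -7.700°; ω_rod = −rω cosθ/√(L²−r²sin²θ) = +29.22 rad/s.
V_P = V_A + ω_rod × AP, with AP = 0.1092 m along the rod.
Components: V_Px = −rω sinθ − a·ω_rod·sinφ = -3.2415 m/s;  V_Py = rω cosθ + a·ω_rod·cosφ = -3.7093 m/s.
|V_P| = √(V_Px² + V_Py²) = 4.9261 m/s.

4.93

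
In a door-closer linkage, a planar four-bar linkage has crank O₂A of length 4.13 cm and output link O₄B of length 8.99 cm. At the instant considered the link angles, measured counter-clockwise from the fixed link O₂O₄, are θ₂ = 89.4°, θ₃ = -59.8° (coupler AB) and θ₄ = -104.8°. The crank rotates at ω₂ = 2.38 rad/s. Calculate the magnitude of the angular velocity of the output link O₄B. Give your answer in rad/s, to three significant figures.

0.792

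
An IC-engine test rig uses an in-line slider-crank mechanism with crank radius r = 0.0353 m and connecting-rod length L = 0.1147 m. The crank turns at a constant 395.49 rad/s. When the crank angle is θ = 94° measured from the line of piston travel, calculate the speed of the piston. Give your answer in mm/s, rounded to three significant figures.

ω = 395.5 rad/s
For an in-line slider-crank, x = r cosθ + √(L² − r² sin²θ), so v = −rω sinθ·[1 + r cosθ/√(L² − r² sin²θ)].
With r = 0.0353 m, L = 0.1147 m, θ = 94°: √(L² − r² sin²θ) = 0.10916 m.
v = −0.0353·395.5·0.99756·[1 + 0.0353·-0.06976/0.10916] = -13.613 m/s.
|v| = 13.613 m/s = 13613 mm/s.

13600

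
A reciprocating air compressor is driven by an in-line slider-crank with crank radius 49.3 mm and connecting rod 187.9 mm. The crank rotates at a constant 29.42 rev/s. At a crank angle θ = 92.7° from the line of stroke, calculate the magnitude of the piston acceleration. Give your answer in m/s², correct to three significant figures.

535

ω = 2π·29.4 = 184.9 rad/s
x(θ) = r cosθ + √(L² − r² sin²θ); with ω constant, a = ω²·d²x/dθ².
d²x/dθ² = −r cosθ − r²(cos2θ)/√u − r⁴ sin²2θ/(4u^{3/2}),  u = L² − r² sin²θ = 0.0328813 m².
Substituting r = 0.0493 m, L = 0.1879 m, θ = 92.7°: d²x/dθ² = +0.015664 m.
a = ω²·d²x/dθ² = (184.9)²·(+0.015664) = +535.25 m/s²;  |a| = 535.25 m/s².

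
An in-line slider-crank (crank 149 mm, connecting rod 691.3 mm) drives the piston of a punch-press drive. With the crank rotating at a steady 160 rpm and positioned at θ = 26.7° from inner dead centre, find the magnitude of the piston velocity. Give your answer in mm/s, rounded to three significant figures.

1340

ω = 2π·160/60 = 16.76 rad/s
For an in-line slider-crank, x = r cosθ + √(L² − r² sin²θ), so v = −rω sinθ·[1 + r cosθ/√(L² − r² sin²θ)].
With r = 0.149 m, L = 0.6913 m, θ = 26.7°: √(L² − r² sin²θ) = 0.68805 m.
v = −0.149·16.76·0.44932·[1 + 0.149·0.89337/0.68805] = -1.3387 m/s.
|v| = 1.3387 m/s = 1338.7 mm/s.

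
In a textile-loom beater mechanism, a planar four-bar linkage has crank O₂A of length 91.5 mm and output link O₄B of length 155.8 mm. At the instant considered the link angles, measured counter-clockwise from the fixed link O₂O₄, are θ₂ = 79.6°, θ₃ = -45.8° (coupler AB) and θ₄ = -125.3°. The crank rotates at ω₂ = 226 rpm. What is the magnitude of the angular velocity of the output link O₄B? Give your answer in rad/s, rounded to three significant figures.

11.5

ω₂ = 23.67 rad/s (from 226 rpm).
Differentiating the loop-closure r₂e^{iθ₂}+r₃e^{iθ₃}=r₁+r₄e^{iθ₄} gives r₂ω₂e^{iθ₂}+r₃ω₃e^{iθ₃}=r₄ω₄e^{iθ₄}.
Eliminating the other unknown: ω₄ = r₂ω₂ sin(θ₂−θ₃) / [r₄ sin(θ₄−θ₃)].
Numerator sine = +0.81513; denominator sine = -0.98325.
Result = 0.0915·23.67·(+0.81513) / (0.1558·(-0.98325)) = -11.523 rad/s; magnitude 11.523 rad/s.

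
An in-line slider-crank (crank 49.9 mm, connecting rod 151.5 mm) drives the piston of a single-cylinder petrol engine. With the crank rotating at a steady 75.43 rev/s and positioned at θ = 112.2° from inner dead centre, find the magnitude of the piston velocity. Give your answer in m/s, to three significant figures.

19.0

ω = 2π·75.4 = 473.9 rad/s
For an in-line slider-crank, x = r cosθ + √(L² − r² sin²θ), so v = −rω sinθ·[1 + r cosθ/√(L² − r² sin²θ)].
With r = 0.0499 m, L = 0.1515 m, θ = 112.2°: √(L² − r² sin²θ) = 0.14428 m.
v = −0.0499·473.9·0.92587·[1 + 0.0499·-0.37784/0.14428] = -19.035 m/s.
|v| = 19.035 m/s.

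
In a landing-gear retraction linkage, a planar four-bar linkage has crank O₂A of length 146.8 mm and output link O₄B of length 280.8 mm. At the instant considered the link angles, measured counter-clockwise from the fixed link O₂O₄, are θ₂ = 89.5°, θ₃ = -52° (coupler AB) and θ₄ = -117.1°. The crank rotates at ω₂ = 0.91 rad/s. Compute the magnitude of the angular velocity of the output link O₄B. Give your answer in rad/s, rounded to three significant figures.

ω₂ = 0.91 rad/s
Differentiating the loop-closure r₂e^{iθ₂}+r₃e^{iθ₃}=r₁+r₄e^{iθ₄} gives r₂ω₂e^{iθ₂}+r₃ω₃e^{iθ₃}=r₄ω₄e^{iθ₄}.
Eliminating the other unknown: ω₄ = r₂ω₂ sin(θ₂−θ₃) / [r₄ sin(θ₄−θ₃)].
Numerator sine = +0.62251; denominator sine = -0.90704.
Result = 0.1468·0.91·(+0.62251) / (0.2808·(-0.90704)) = -0.32651 rad/s; magnitude 0.32651 rad/s.

0.327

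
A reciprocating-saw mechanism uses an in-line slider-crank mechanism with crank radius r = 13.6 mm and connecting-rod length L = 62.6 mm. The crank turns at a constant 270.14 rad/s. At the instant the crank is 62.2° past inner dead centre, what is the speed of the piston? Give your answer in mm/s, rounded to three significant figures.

3590

ω = 270.1 rad/s
For an in-line slider-crank, x = r cosθ + √(L² − r² sin²θ), so v = −rω sinθ·[1 + r cosθ/√(L² − r² sin²θ)].
With r = 0.0136 m, L = 0.0626 m, θ = 62.2°: √(L² − r² sin²θ) = 0.061433 m.
v = −0.0136·270.1·0.88458·[1 + 0.0136·0.46639/0.061433] = -3.5854 m/s.
|v| = 3.5854 m/s = 3585.4 mm/s.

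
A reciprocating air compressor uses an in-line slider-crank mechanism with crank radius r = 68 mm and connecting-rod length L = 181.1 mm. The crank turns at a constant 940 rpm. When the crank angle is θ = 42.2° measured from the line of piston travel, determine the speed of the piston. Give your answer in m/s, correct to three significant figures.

ω = 2π·940/60 = 98.44 rad/s
For an in-line slider-crank, x = r cosθ + √(L² − r² sin²θ), so v = −rω sinθ·[1 + r cosθ/√(L² − r² sin²θ)].
With r = 0.068 m, L = 0.1811 m, θ = 42.2°: √(L² − r² sin²θ) = 0.17525 m.
v = −0.068·98.44·0.67172·[1 + 0.068·0.74080/0.17525] = -5.7888 m/s.
|v| = 5.7888 m/s.

5.79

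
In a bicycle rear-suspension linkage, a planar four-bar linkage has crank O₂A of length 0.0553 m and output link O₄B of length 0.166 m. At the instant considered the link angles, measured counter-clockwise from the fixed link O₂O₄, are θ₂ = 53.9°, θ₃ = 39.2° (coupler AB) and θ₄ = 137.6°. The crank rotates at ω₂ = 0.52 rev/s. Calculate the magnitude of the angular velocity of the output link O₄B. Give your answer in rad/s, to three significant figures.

0.279

ω₂ = 3.267 rad/s (from 0.52 rev/s).
Differentiating the loop-closure r₂e^{iθ₂}+r₃e^{iθ₃}=r₁+r₄e^{iθ₄} gives r₂ω₂e^{iθ₂}+r₃ω₃e^{iθ₃}=r₄ω₄e^{iθ₄}.
Eliminating the other unknown: ω₄ = r₂ω₂ sin(θ₂−θ₃) / [r₄ sin(θ₄−θ₃)].
Numerator sine = +0.25376; denominator sine = +0.98927.
Result = 0.0553·3.267·(+0.25376) / (0.166·(+0.98927)) = +0.27919 rad/s; magnitude 0.27919 rad/s.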